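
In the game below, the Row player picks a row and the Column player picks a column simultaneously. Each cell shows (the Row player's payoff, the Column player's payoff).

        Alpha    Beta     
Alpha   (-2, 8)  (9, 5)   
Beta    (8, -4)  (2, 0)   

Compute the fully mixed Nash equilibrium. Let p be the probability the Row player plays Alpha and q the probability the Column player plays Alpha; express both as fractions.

In a mixed NE each player is indifferent between their pure strategies, so the opponent's mix sets the indifference.
The Column player indifferent between Alpha and Beta: p·8 + (1−p)·(-4) = p·5 + (1−p)·0 ⟹ (-4) + 12p = 0 + 5p ⟹ p = 4/7.
The Row player indifferent between Alpha and Beta: q·(-2) + (1−q)·9 = q·8 + (1−q)·2 ⟹ 9 + (-11)q = 2 + 6q ⟹ q = 7/17.

p = 4/7, q = 7/17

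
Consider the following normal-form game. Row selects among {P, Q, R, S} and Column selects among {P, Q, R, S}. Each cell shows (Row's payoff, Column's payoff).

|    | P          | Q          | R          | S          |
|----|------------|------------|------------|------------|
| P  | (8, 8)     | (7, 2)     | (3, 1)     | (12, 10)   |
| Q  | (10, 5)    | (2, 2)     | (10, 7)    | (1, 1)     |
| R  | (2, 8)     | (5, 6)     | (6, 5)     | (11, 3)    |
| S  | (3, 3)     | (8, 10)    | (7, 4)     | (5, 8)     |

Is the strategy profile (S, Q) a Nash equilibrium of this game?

Holding Column at Q: Row gets 8 from S, versus 7 from P, 2 from Q, 5 from R. No profitable deviation for Row.
Holding Row at S: Column gets 10 from Q, versus 3 from P, 4 from R, 8 from S. No profitable deviation for Column either.

Yes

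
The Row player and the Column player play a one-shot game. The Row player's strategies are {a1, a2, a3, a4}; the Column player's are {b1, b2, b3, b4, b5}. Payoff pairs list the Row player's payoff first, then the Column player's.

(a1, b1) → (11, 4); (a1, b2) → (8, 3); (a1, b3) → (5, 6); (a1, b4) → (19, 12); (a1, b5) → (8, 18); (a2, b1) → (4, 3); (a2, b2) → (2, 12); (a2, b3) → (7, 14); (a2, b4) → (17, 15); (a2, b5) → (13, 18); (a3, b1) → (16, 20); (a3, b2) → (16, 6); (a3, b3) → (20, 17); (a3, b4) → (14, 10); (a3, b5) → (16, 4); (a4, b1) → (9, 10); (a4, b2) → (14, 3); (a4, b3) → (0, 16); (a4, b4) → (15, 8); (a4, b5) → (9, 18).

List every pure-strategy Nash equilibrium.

(a3, b1)

A profile is a Nash equilibrium when each player is best-responding to the other.
The Row player's best responses — vs b1: a3 (payoff 16); vs b2: a3 (payoff 16); vs b3: a3 (payoff 20); vs b4: a1 (payoff 19); vs b5: a3 (payoff 16).
The Column player's best responses — vs a1: b5 (payoff 18); vs a2: b5 (payoff 18); vs a3: b1 (payoff 20); vs a4: b5 (payoff 18).
The only mutual best response is (a3, b1); neither player gains by switching there.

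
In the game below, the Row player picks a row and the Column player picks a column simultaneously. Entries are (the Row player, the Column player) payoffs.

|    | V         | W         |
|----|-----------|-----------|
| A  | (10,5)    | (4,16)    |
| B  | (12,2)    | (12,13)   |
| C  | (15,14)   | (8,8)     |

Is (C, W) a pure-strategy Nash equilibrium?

Holding the Column player at W: the Row player gets 8 from C but could get 12 by switching to B. The Row player has a profitable deviation.

No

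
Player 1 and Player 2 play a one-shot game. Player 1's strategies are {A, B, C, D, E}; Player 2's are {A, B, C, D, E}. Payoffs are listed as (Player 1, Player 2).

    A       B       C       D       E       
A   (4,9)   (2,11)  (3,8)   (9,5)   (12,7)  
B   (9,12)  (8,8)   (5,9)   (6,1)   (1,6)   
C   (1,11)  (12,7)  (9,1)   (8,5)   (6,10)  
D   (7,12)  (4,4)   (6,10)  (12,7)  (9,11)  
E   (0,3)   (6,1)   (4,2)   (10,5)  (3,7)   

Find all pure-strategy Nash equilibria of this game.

Find each player's best response to every opponent strategy; NE are the intersections.
Player 1's best responses — vs A: B (payoff 9); vs B: C (payoff 12); vs C: C (payoff 9); vs D: D (payoff 12); vs E: A (payoff 12).
Player 2's best responses — vs A: B (payoff 11); vs B: A (payoff 12); vs C: A (payoff 11); vs D: A (payoff 12); vs E: E (payoff 7).
The only mutual best response is (B, A); neither player gains by switching there.

(B, A)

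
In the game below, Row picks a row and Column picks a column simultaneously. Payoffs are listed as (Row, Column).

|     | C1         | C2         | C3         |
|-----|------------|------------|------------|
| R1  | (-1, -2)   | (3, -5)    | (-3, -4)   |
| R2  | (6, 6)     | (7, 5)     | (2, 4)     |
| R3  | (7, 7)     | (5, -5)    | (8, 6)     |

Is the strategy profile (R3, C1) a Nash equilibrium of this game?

Yes

Holding Column at C1: Row gets 7 from R3, versus -1 from R1, 6 from R2. No profitable deviation for Row.
Holding Row at R3: Column gets 7 from C1, versus -5 from C2, 6 from C3. No profitable deviation for Column either.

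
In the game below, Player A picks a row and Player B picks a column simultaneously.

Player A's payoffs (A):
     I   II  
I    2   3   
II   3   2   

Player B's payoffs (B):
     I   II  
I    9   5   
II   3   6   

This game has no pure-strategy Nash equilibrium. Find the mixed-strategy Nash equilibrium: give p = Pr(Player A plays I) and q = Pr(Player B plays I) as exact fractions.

In a mixed NE each player is indifferent between their pure strategies, so the opponent's mix sets the indifference.
Player B indifferent between I and II: p·9 + (1−p)·3 = p·5 + (1−p)·6 ⟹ 3 + 6p = 6 + (-1)p ⟹ p = 3/7.
Player A indifferent between I and II: q·2 + (1−q)·3 = q·3 + (1−q)·2 ⟹ 3 + (-1)q = 2 + 1q ⟹ q = 1/2.

p = 3/7, q = 1/2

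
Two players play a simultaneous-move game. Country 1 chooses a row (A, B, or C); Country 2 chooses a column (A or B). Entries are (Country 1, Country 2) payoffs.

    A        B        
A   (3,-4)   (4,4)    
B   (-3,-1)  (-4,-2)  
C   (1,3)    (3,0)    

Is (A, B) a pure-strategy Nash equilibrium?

Yes

Holding Country 2 at B: Country 1 gets 4 from A, versus -4 from B, 3 from C. No profitable deviation for Country 1.
Holding Country 1 at A: Country 2 gets 4 from B, versus -4 from A. No profitable deviation for Country 2 either.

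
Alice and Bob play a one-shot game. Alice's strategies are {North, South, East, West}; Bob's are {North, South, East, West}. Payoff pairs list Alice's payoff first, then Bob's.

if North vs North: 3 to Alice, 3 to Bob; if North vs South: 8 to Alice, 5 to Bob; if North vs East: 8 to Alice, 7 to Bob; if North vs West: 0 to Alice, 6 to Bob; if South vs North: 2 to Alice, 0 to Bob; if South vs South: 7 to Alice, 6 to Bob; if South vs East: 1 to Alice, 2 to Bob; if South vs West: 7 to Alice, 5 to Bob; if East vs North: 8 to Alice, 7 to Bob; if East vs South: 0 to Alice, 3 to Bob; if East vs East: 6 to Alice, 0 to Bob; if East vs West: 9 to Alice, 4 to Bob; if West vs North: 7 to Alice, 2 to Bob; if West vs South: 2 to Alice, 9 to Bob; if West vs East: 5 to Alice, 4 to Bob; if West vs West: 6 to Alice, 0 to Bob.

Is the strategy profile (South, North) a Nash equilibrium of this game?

Holding Bob at North: Alice gets 2 from South but could get 8 by switching to East. Alice has a profitable deviation.

No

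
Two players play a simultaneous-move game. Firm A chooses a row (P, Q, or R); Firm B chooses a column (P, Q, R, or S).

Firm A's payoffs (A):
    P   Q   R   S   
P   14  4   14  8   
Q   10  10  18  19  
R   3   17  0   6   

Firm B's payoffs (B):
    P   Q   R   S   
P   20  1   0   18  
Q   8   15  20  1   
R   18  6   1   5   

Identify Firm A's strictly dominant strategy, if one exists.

No strictly dominant strategy

Check whether one of Firm A's strategies beats all alternatives regardless of what the opponent does.
P is not dominant: against Q, Q gives 10 > 4.
Q is not dominant: against P, P gives 14 > 10.
R is not dominant: against P, P gives 14 > 3.
No single strategy is best against every opponent action.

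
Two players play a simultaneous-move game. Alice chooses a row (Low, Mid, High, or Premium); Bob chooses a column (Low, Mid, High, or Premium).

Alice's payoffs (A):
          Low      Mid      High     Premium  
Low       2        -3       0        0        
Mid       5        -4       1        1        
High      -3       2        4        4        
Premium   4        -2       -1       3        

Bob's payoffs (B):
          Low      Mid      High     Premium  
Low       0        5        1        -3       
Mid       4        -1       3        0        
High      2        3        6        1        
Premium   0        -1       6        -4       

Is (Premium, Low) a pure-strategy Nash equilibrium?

Holding Bob at Low: Alice gets 4 from Premium but could get 5 by switching to Mid. Alice has a profitable deviation.

No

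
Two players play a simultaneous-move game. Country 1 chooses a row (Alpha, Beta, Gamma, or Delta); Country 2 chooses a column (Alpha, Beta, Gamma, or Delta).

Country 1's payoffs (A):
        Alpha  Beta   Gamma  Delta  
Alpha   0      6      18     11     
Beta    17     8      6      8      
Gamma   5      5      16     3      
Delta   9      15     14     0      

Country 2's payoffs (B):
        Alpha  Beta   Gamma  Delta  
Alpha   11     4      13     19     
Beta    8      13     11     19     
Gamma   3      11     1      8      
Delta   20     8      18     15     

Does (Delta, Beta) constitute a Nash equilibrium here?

Holding Country 2 at Beta: Country 1 gets 15 from Delta, versus 6 from Alpha, 8 from Beta, 5 from Gamma. No profitable deviation for Country 1.
Holding Country 1 at Delta: Country 2 gets 8 from Beta but could get 20 by switching to Alpha. Country 2 has a profitable deviation.

No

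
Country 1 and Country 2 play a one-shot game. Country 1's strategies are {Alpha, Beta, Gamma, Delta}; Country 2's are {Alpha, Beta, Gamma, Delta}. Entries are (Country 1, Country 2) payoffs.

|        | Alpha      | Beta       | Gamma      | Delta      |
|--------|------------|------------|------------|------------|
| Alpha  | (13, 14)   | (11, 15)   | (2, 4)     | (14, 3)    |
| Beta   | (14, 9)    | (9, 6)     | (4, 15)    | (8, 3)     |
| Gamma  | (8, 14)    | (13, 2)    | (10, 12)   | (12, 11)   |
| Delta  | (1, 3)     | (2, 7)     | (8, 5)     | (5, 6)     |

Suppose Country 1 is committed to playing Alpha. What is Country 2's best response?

Beta

With Country 1 fixed at Alpha, Country 2's payoffs are: Alpha → 14, Beta → 15, Gamma → 4, Delta → 3.
The maximum is 15, achieved by Beta.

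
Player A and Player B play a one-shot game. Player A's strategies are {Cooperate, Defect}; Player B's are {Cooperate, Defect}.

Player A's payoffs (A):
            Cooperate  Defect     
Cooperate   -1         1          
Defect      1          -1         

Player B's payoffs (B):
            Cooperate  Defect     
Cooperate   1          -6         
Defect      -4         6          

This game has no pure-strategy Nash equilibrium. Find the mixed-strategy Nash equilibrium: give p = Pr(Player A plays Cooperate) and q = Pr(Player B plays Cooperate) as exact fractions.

In a mixed NE each player is indifferent between their pure strategies, so the opponent's mix sets the indifference.
Player B indifferent between Cooperate and Defect: p·1 + (1−p)·(-4) = p·(-6) + (1−p)·6 ⟹ (-4) + 5p = 6 + (-12)p ⟹ p = 10/17.
Player A indifferent between Cooperate and Defect: q·(-1) + (1−q)·1 = q·1 + (1−q)·(-1) ⟹ 1 + (-2)q = (-1) + 2q ⟹ q = 1/2.

p = 10/17, q = 1/2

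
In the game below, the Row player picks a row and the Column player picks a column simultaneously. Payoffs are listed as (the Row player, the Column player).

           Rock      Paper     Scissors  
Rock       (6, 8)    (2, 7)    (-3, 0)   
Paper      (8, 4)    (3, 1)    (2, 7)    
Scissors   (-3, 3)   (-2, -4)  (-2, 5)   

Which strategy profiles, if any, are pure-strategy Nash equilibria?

Check mutual best responses: a cell is a NE iff neither player can gain by unilaterally deviating.
The Row player's best responses — vs Rock: Paper (payoff 8); vs Paper: Paper (payoff 3); vs Scissors: Paper (payoff 2).
The Column player's best responses — vs Rock: Rock (payoff 8); vs Paper: Scissors (payoff 7); vs Scissors: Scissors (payoff 5).
The only mutual best response is (Paper, Scissors); neither player gains by switching there.

(Paper, Scissors)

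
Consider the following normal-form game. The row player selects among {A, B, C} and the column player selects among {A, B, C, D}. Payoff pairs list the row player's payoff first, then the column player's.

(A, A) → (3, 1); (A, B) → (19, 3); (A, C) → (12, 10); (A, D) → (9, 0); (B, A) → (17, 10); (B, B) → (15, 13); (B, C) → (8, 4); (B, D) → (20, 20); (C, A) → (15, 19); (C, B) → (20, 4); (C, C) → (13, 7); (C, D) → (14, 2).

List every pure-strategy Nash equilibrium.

(B, D)

Find each player's best response to every opponent strategy; NE are the intersections.
The row player's best responses — vs A: B (payoff 17); vs B: C (payoff 20); vs C: C (payoff 13); vs D: B (payoff 20).
The column player's best responses — vs A: C (payoff 10); vs B: D (payoff 20); vs C: A (payoff 19).
The only mutual best response is (B, D); neither player gains by switching there.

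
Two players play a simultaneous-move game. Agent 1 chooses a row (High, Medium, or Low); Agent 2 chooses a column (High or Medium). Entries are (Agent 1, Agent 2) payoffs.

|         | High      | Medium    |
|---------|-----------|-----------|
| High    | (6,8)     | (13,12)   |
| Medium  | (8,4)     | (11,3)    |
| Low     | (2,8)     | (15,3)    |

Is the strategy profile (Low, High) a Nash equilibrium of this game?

Holding Agent 2 at High: Agent 1 gets 2 from Low but could get 8 by switching to Medium. Agent 1 has a profitable deviation.

No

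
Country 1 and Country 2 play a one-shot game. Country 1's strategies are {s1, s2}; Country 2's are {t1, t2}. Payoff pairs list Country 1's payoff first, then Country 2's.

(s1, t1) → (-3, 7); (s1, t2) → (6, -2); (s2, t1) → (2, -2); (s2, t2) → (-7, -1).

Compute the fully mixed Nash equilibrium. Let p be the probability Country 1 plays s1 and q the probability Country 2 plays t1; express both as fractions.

p = 1/10, q = 13/18

In a mixed NE each player is indifferent between their pure strategies, so the opponent's mix sets the indifference.
Country 2 indifferent between t1 and t2: p·7 + (1−p)·(-2) = p·(-2) + (1−p)·(-1) ⟹ (-2) + 9p = (-1) + (-1)p ⟹ p = 1/10.
Country 1 indifferent between s1 and s2: q·(-3) + (1−q)·6 = q·2 + (1−q)·(-7) ⟹ 6 + (-9)q = (-7) + 9q ⟹ q = 13/18.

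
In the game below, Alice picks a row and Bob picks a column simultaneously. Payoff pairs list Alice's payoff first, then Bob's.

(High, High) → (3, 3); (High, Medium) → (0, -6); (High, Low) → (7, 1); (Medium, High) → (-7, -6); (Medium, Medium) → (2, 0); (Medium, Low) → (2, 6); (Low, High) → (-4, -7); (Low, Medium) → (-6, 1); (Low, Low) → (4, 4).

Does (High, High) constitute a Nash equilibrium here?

Yes

Holding Bob at High: Alice gets 3 from High, versus -7 from Medium, -4 from Low. No profitable deviation for Alice.
Holding Alice at High: Bob gets 3 from High, versus -6 from Medium, 1 from Low. No profitable deviation for Bob either.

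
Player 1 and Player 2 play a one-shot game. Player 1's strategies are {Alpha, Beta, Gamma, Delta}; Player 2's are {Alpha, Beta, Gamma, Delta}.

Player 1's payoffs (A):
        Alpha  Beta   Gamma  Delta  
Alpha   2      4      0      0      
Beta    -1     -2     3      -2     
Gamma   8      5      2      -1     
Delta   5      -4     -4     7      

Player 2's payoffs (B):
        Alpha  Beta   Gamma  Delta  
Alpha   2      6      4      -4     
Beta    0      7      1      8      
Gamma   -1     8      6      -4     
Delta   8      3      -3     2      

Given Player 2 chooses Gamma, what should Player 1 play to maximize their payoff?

Beta

With Player 2 fixed at Gamma, Player 1's payoffs are: Alpha → 0, Beta → 3, Gamma → 2, Delta → -4.
The maximum is 3, achieved by Beta.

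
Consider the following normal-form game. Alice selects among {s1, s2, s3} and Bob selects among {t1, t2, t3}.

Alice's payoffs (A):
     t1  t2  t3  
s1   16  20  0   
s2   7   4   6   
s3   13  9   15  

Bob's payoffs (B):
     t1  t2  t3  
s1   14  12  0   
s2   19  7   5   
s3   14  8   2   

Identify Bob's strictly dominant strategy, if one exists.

t1

A strategy is strictly dominant if it gives Bob a strictly higher payoff than every other strategy, against every choice by the opponent.
t1 strictly dominates: vs s1: 14 > each of {12, 0}; vs s2: 19 > each of {7, 5}; vs s3: 14 > each of {8, 2}.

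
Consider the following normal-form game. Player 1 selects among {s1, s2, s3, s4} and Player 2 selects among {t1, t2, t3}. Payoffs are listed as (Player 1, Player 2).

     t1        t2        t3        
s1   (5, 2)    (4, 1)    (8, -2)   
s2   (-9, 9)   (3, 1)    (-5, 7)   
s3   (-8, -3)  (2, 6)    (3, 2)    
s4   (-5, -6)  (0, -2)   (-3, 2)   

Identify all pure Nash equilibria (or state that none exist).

Find each player's best response to every opponent strategy; NE are the intersections.
Player 1's best responses — vs t1: s1 (payoff 5); vs t2: s1 (payoff 4); vs t3: s1 (payoff 8).
Player 2's best responses — vs s1: t1 (payoff 2); vs s2: t1 (payoff 9); vs s3: t2 (payoff 6); vs s4: t3 (payoff 2).
The only mutual best response is (s1, t1); neither player gains by switching there.

(s1, t1)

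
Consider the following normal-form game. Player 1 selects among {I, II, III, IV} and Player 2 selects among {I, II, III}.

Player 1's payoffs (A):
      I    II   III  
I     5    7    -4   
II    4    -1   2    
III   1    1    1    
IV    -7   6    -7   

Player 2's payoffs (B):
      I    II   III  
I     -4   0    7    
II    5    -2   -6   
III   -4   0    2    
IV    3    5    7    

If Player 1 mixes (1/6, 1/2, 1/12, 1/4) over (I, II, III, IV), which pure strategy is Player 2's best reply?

I

Compute Player 2's expected payoff from each pure strategy against the given mix.
I: (1/6)·(-4) + (1/2)·5 + (1/12)·(-4) + (1/4)·3 = 9/4
II: (1/6)·0 + (1/2)·(-2) + (1/12)·0 + (1/4)·5 = 1/4
III: (1/6)·7 + (1/2)·(-6) + (1/12)·2 + (1/4)·7 = 1/12
Highest expected payoff is 9/4, from I.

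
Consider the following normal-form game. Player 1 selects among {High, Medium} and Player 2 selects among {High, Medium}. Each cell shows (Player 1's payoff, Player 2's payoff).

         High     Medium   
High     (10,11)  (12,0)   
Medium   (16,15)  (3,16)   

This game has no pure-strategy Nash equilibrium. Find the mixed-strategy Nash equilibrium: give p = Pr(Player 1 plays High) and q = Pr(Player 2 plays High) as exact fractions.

In a mixed NE each player is indifferent between their pure strategies, so the opponent's mix sets the indifference.
Player 2 indifferent between High and Medium: p·11 + (1−p)·15 = p·0 + (1−p)·16 ⟹ 15 + (-4)p = 16 + (-16)p ⟹ p = 1/12.
Player 1 indifferent between High and Medium: q·10 + (1−q)·12 = q·16 + (1−q)·3 ⟹ 12 + (-2)q = 3 + 13q ⟹ q = 3/5.

p = 1/12, q = 3/5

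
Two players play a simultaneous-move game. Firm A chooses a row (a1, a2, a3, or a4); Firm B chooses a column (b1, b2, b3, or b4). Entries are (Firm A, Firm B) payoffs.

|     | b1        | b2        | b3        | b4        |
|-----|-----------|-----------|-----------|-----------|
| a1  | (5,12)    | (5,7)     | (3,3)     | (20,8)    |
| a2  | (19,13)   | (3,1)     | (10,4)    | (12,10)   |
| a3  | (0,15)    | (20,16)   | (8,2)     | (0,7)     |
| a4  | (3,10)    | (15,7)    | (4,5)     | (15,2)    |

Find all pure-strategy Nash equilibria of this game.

(a2, b1) and (a3, b2)

A profile is a Nash equilibrium when each player is best-responding to the other.
Firm A's best responses — vs b1: a2 (payoff 19); vs b2: a3 (payoff 20); vs b3: a2 (payoff 10); vs b4: a1 (payoff 20).
Firm B's best responses — vs a1: b1 (payoff 12); vs a2: b1 (payoff 13); vs a3: b2 (payoff 16); vs a4: b1 (payoff 10).
Mutual best responses occur at (a2, b1) and (a3, b2); at each, neither player gains by switching.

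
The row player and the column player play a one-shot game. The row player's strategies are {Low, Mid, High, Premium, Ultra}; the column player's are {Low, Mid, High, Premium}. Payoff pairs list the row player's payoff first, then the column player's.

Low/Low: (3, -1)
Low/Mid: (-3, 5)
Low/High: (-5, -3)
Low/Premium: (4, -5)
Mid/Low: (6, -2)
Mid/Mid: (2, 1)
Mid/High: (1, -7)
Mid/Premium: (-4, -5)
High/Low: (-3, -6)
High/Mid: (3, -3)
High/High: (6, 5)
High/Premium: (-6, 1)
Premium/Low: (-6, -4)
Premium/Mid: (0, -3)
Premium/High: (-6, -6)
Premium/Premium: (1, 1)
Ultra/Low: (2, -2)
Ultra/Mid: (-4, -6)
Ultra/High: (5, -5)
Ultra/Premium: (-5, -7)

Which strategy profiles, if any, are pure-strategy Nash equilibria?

(High, High)

Find each player's best response to every opponent strategy; NE are the intersections.
The row player's best responses — vs Low: Mid (payoff 6); vs Mid: High (payoff 3); vs High: High (payoff 6); vs Premium: Low (payoff 4).
The column player's best responses — vs Low: Mid (payoff 5); vs Mid: Mid (payoff 1); vs High: High (payoff 5); vs Premium: Premium (payoff 1); vs Ultra: Low (payoff -2).
The only mutual best response is (High, High); neither player gains by switching there.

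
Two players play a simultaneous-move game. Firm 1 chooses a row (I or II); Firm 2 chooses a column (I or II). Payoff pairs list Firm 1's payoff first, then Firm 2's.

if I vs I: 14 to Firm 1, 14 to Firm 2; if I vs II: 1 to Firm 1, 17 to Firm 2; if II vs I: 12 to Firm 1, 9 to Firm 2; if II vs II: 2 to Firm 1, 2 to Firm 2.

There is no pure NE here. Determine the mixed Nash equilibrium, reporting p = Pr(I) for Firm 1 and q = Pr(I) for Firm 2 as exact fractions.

In a mixed NE each player is indifferent between their pure strategies, so the opponent's mix sets the indifference.
Firm 2 indifferent between I and II: p·14 + (1−p)·9 = p·17 + (1−p)·2 ⟹ 9 + 5p = 2 + 15p ⟹ p = 7/10.
Firm 1 indifferent between I and II: q·14 + (1−q)·1 = q·12 + (1−q)·2 ⟹ 1 + 13q = 2 + 10q ⟹ q = 1/3.

p = 7/10, q = 1/3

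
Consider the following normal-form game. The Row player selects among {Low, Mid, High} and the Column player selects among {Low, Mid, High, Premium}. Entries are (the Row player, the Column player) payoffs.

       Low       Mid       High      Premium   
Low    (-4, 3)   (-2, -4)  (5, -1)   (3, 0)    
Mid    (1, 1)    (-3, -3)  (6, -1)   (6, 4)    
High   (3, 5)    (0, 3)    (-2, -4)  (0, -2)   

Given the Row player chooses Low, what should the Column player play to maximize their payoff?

With the Row player fixed at Low, the Column player's payoffs are: Low → 3, Mid → -4, High → -1, Premium → 0.
The maximum is 3, achieved by Low.

Low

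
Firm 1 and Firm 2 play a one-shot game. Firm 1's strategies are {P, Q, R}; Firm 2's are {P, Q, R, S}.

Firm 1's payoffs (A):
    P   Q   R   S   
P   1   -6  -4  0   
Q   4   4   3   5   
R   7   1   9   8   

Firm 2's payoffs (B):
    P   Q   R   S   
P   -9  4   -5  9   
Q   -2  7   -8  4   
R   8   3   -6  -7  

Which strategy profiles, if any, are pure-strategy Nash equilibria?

(Q, Q) and (R, P)

Find each player's best response to every opponent strategy; NE are the intersections.
Firm 1's best responses — vs P: R (payoff 7); vs Q: Q (payoff 4); vs R: R (payoff 9); vs S: R (payoff 8).
Firm 2's best responses — vs P: S (payoff 9); vs Q: Q (payoff 7); vs R: P (payoff 8).
Mutual best responses occur at (Q, Q) and (R, P); at each, neither player gains by switching.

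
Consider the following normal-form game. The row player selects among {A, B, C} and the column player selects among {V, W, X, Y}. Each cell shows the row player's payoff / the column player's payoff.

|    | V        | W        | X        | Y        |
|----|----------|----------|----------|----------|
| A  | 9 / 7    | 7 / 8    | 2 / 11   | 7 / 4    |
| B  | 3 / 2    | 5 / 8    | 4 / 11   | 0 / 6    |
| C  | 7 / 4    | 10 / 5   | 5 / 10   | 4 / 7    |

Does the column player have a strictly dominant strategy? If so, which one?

X

Check whether one of the column player's strategies beats all alternatives regardless of what the opponent does.
X strictly dominates: vs A: 11 > each of {7, 8, 4}; vs B: 11 > each of {2, 8, 6}; vs C: 10 > each of {4, 5, 7}.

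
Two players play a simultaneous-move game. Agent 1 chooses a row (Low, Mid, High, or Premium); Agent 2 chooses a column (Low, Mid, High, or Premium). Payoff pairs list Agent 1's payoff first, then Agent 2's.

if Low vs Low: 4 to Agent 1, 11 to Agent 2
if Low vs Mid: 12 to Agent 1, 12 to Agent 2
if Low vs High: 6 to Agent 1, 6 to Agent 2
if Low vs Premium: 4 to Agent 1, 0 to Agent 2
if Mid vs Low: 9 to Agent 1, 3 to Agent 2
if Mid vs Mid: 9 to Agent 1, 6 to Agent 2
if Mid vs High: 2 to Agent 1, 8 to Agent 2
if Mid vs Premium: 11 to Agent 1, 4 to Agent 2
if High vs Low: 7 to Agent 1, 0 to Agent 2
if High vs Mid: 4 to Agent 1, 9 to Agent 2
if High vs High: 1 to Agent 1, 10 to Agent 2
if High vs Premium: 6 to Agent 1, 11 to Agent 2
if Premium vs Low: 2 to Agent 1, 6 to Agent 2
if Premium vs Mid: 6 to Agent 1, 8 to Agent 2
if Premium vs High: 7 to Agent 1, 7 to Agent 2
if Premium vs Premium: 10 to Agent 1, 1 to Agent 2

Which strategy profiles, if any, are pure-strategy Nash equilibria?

(Low, Mid)

A profile is a Nash equilibrium when each player is best-responding to the other.
Agent 1's best responses — vs Low: Mid (payoff 9); vs Mid: Low (payoff 12); vs High: Premium (payoff 7); vs Premium: Mid (payoff 11).
Agent 2's best responses — vs Low: Mid (payoff 12); vs Mid: High (payoff 8); vs High: Premium (payoff 11); vs Premium: Mid (payoff 8).
The only mutual best response is (Low, Mid); neither player gains by switching there.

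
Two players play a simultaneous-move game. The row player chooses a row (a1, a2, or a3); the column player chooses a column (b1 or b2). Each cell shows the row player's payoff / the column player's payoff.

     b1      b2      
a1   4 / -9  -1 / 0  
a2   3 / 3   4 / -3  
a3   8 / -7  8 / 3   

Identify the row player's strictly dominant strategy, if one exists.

Check whether one of the row player's strategies beats all alternatives regardless of what the opponent does.
a3 strictly dominates: vs b1: 8 > each of {4, 3}; vs b2: 8 > each of {-1, 4}.

a3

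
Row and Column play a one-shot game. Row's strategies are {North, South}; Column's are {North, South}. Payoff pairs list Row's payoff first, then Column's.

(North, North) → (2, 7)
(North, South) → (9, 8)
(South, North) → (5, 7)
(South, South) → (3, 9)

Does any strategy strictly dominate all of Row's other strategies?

No strictly dominant strategy

A strategy is strictly dominant if it gives Row a strictly higher payoff than every other strategy, against every choice by the opponent.
North is not dominant: against North, South gives 5 > 2.
South is not dominant: against South, North gives 9 > 3.
No single strategy is best against every opponent action.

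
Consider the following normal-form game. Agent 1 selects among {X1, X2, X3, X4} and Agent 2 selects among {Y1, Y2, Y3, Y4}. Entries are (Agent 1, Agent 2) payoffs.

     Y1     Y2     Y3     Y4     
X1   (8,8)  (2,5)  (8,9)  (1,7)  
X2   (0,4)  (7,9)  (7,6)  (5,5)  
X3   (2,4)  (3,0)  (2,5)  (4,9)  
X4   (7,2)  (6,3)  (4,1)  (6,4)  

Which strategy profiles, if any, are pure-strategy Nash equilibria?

(X1, Y3), (X2, Y2), and (X4, Y4)

A profile is a Nash equilibrium when each player is best-responding to the other.
Agent 1's best responses — vs Y1: X1 (payoff 8); vs Y2: X2 (payoff 7); vs Y3: X1 (payoff 8); vs Y4: X4 (payoff 6).
Agent 2's best responses — vs X1: Y3 (payoff 9); vs X2: Y2 (payoff 9); vs X3: Y4 (payoff 9); vs X4: Y4 (payoff 4).
Mutual best responses occur at (X1, Y3), (X2, Y2), and (X4, Y4); at each, neither player gains by switching.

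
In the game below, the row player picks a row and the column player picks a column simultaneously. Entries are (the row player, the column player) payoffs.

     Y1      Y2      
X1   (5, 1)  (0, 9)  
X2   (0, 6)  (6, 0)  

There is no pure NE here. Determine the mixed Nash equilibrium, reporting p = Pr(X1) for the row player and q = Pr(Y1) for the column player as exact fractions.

p = 3/7, q = 6/11

Each player's mixing probability is pinned down by making the *other* player indifferent.
The column player indifferent between Y1 and Y2: p·1 + (1−p)·6 = p·9 + (1−p)·0 ⟹ 6 + (-5)p = 0 + 9p ⟹ p = 3/7.
The row player indifferent between X1 and X2: q·5 + (1−q)·0 = q·0 + (1−q)·6 ⟹ 0 + 5q = 6 + (-6)q ⟹ q = 6/11.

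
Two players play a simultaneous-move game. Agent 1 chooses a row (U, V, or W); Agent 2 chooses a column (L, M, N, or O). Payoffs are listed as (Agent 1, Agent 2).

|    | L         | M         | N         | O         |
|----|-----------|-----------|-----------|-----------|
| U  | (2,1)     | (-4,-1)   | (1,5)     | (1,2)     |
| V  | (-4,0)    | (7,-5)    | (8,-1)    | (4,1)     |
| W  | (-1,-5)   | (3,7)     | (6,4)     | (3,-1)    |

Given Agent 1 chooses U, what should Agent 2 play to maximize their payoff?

N

With Agent 1 fixed at U, Agent 2's payoffs are: L → 1, M → -1, N → 5, O → 2.
The maximum is 5, achieved by N.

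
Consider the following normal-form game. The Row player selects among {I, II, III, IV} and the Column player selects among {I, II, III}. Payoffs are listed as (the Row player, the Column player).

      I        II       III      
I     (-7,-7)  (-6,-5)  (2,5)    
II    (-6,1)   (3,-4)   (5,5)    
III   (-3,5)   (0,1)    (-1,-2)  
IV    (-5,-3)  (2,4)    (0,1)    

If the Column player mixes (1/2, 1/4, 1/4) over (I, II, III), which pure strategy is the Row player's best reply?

II

The Row player's best reply maximizes expected payoff against the mix.
I: (1/2)·(-7) + (1/4)·(-6) + (1/4)·2 = -9/2
II: (1/2)·(-6) + (1/4)·3 + (1/4)·5 = -1
III: (1/2)·(-3) + (1/4)·0 + (1/4)·(-1) = -7/4
IV: (1/2)·(-5) + (1/4)·2 + (1/4)·0 = -2
Highest expected payoff is -1, from II.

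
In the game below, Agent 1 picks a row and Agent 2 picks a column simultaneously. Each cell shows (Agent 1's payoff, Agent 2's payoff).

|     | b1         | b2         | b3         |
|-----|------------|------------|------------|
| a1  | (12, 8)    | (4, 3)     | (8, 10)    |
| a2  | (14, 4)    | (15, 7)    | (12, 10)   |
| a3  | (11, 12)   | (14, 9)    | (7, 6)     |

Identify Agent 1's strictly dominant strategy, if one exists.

Check whether one of Agent 1's strategies beats all alternatives regardless of what the opponent does.
a2 strictly dominates: vs b1: 14 > each of {12, 11}; vs b2: 15 > each of {4, 14}; vs b3: 12 > each of {8, 7}.

a2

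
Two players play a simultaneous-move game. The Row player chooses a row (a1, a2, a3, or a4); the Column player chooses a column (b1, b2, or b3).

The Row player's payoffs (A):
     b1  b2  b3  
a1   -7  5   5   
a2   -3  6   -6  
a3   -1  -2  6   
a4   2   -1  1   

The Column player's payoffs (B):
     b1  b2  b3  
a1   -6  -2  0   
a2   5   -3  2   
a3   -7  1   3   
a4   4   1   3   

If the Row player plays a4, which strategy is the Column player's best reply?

With the Row player fixed at a4, the Column player's payoffs are: b1 → 4, b2 → 1, b3 → 3.
The maximum is 4, achieved by b1.

b1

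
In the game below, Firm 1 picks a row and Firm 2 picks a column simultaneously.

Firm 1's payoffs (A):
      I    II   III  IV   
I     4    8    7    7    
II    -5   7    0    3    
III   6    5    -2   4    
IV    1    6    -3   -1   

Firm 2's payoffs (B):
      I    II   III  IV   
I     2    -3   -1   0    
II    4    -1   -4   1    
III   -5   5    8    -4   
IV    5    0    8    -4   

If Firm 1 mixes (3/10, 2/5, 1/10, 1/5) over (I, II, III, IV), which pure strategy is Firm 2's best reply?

I

Compute Firm 2's expected payoff from each pure strategy against the given mix.
I: (3/10)·2 + (2/5)·4 + (1/10)·(-5) + (1/5)·5 = 27/10
II: (3/10)·(-3) + (2/5)·(-1) + (1/10)·5 + (1/5)·0 = -4/5
III: (3/10)·(-1) + (2/5)·(-4) + (1/10)·8 + (1/5)·8 = 1/2
IV: (3/10)·0 + (2/5)·1 + (1/10)·(-4) + (1/5)·(-4) = -4/5
Highest expected payoff is 27/10, from I.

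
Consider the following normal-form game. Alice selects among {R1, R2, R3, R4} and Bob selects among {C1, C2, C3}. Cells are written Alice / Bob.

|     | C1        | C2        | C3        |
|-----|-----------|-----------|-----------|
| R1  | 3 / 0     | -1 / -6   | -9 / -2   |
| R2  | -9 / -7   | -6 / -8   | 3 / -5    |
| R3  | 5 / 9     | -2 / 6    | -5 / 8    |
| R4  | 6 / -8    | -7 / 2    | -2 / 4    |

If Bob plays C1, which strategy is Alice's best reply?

R4

With Bob fixed at C1, Alice's payoffs are: R1 → 3, R2 → -9, R3 → 5, R4 → 6.
The maximum is 6, achieved by R4.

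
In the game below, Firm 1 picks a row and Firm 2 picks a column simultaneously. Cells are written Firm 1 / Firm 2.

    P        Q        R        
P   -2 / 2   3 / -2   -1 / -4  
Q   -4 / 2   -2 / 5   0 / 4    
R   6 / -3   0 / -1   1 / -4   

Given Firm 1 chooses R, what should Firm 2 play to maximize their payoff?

With Firm 1 fixed at R, Firm 2's payoffs are: P → -3, Q → -1, R → -4.
The maximum is -1, achieved by Q.

Q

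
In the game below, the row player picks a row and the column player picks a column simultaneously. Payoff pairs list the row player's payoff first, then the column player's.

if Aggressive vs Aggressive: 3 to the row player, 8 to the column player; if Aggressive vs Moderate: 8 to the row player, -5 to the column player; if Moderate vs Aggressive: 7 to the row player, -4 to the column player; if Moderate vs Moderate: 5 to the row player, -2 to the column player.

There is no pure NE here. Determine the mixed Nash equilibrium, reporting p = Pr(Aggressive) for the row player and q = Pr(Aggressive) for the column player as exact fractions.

In a mixed NE each player is indifferent between their pure strategies, so the opponent's mix sets the indifference.
The column player indifferent between Aggressive and Moderate: p·8 + (1−p)·(-4) = p·(-5) + (1−p)·(-2) ⟹ (-4) + 12p = (-2) + (-3)p ⟹ p = 2/15.
The row player indifferent between Aggressive and Moderate: q·3 + (1−q)·8 = q·7 + (1−q)·5 ⟹ 8 + (-5)q = 5 + 2q ⟹ q = 3/7.

p = 2/15, q = 3/7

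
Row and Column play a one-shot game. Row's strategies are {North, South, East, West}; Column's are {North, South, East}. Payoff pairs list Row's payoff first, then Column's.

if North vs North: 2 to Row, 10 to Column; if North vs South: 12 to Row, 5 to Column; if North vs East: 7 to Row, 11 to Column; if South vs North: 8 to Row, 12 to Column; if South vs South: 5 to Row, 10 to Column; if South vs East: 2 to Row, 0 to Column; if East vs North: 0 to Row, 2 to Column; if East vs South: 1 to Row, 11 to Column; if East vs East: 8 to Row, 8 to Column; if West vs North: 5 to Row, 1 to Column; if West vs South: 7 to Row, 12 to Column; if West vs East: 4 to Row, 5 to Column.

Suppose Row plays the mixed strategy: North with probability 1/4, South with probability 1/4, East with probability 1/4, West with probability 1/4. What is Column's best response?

South

Column's best reply maximizes expected payoff against the mix.
North: (1/4)·10 + (1/4)·12 + (1/4)·2 + (1/4)·1 = 25/4
South: (1/4)·5 + (1/4)·10 + (1/4)·11 + (1/4)·12 = 19/2
East: (1/4)·11 + (1/4)·0 + (1/4)·8 + (1/4)·5 = 6
Highest expected payoff is 19/2, from South.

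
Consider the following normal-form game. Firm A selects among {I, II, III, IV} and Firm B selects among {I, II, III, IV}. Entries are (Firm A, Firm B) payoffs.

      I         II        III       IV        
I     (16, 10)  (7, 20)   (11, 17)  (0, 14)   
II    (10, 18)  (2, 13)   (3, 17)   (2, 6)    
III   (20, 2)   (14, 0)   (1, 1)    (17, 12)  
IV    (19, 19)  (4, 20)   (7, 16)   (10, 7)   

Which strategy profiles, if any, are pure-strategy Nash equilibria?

(III, IV)

A profile is a Nash equilibrium when each player is best-responding to the other.
Firm A's best responses — vs I: III (payoff 20); vs II: III (payoff 14); vs III: I (payoff 11); vs IV: III (payoff 17).
Firm B's best responses — vs I: II (payoff 20); vs II: I (payoff 18); vs III: IV (payoff 12); vs IV: II (payoff 20).
The only mutual best response is (III, IV); neither player gains by switching there.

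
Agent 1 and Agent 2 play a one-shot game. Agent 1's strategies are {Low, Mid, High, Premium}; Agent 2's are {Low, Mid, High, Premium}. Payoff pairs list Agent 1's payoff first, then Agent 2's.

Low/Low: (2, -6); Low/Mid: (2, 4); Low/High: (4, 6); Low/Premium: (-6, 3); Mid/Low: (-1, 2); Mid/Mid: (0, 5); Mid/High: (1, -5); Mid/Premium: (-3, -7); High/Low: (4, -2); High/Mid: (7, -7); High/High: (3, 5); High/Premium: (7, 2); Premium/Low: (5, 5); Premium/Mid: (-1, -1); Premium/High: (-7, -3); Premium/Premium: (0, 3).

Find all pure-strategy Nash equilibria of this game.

(Low, High) and (Premium, Low)

Check mutual best responses: a cell is a NE iff neither player can gain by unilaterally deviating.
Agent 1's best responses — vs Low: Premium (payoff 5); vs Mid: High (payoff 7); vs High: Low (payoff 4); vs Premium: High (payoff 7).
Agent 2's best responses — vs Low: High (payoff 6); vs Mid: Mid (payoff 5); vs High: High (payoff 5); vs Premium: Low (payoff 5).
Mutual best responses occur at (Low, High) and (Premium, Low); at each, neither player gains by switching.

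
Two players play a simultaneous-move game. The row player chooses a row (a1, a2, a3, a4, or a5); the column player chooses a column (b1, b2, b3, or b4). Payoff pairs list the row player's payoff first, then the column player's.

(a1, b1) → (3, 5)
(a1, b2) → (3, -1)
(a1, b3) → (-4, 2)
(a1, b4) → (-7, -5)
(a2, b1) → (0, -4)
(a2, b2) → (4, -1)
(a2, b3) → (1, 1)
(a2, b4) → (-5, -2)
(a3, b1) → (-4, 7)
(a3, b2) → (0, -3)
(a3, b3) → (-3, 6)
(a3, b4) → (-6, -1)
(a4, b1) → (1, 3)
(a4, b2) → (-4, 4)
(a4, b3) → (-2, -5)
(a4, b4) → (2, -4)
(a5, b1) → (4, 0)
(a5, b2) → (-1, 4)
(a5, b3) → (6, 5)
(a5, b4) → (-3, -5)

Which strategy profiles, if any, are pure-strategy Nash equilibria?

A profile is a Nash equilibrium when each player is best-responding to the other.
The row player's best responses — vs b1: a5 (payoff 4); vs b2: a2 (payoff 4); vs b3: a5 (payoff 6); vs b4: a4 (payoff 2).
The column player's best responses — vs a1: b1 (payoff 5); vs a2: b3 (payoff 1); vs a3: b1 (payoff 7); vs a4: b2 (payoff 4); vs a5: b3 (payoff 5).
The only mutual best response is (a5, b3); neither player gains by switching there.

(a5, b3)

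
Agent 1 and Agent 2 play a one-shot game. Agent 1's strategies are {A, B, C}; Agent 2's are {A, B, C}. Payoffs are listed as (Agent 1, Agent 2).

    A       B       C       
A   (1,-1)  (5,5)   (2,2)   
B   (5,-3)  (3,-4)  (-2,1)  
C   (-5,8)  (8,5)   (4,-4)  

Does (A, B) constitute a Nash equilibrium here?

No

Holding Agent 2 at B: Agent 1 gets 5 from A but could get 8 by switching to C. Agent 1 has a profitable deviation.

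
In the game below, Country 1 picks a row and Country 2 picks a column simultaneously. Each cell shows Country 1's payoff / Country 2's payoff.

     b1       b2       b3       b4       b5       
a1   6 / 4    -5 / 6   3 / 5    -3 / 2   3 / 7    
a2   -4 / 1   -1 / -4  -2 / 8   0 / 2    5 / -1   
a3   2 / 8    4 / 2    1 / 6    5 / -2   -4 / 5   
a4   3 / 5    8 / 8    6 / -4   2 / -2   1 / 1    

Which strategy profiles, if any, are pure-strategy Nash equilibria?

(a4, b2)

Find each player's best response to every opponent strategy; NE are the intersections.
Country 1's best responses — vs b1: a1 (payoff 6); vs b2: a4 (payoff 8); vs b3: a4 (payoff 6); vs b4: a3 (payoff 5); vs b5: a2 (payoff 5).
Country 2's best responses — vs a1: b5 (payoff 7); vs a2: b3 (payoff 8); vs a3: b1 (payoff 8); vs a4: b2 (payoff 8).
The only mutual best response is (a4, b2); neither player gains by switching there.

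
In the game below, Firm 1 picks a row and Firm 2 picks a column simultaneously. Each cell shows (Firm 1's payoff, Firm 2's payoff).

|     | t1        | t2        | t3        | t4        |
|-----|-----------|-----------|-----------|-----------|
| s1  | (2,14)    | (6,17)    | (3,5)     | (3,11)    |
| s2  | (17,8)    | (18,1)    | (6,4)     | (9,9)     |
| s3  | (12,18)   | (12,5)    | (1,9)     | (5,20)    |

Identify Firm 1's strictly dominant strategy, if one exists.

Check whether one of Firm 1's strategies beats all alternatives regardless of what the opponent does.
s2 strictly dominates: vs t1: 17 > each of {2, 12}; vs t2: 18 > each of {6, 12}; vs t3: 6 > each of {3, 1}; vs t4: 9 > each of {3, 5}.

s2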